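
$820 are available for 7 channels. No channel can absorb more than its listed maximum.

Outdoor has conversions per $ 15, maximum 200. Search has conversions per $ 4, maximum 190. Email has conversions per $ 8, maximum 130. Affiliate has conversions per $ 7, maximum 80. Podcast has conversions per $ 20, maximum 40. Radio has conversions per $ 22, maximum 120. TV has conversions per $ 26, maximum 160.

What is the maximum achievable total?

Order the channels by conversions per $: TV 26 > Radio 22 > Podcast 20 > Outdoor 15 > Email 8 > Affiliate 7 > Search 4.
TV: +160 to 160 (cap) → 660 left.
Radio: +120 to 120 (cap) → 540 left.
Podcast takes 40 to reach its cap of 40 → 500 left.
Outdoor takes 200 to reach its cap of 200 → 300 left.
Email takes 130 to reach its cap of 130 → 170 left.
Affiliate takes 80 to reach its cap of 80 → 90 left.
Search: +90 (room for 190) → 90. Pool exhausted.
Total = 15×200 + 4×90 + 8×130 + 7×80 + 20×40 + 22×120 + 26×160 = 12560.

12560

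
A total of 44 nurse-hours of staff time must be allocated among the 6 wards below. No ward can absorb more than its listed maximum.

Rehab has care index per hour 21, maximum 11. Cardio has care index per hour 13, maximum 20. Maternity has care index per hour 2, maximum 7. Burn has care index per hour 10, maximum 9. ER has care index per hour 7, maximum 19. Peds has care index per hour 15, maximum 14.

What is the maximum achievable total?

Rank by care index per hour: Rehab 21 > Peds 15 > Cardio 13 > Burn 10 > ER 7 > Maternity 2.
Rehab takes 11 to reach its cap of 11 — 33 left.
Give Peds 14 to hit its cap of 14 — 19 left.
Cardio has room for 20 but only 19 remain, so it gets 19.
Total = 21×11 + 13×19 + 15×14 = 688.

688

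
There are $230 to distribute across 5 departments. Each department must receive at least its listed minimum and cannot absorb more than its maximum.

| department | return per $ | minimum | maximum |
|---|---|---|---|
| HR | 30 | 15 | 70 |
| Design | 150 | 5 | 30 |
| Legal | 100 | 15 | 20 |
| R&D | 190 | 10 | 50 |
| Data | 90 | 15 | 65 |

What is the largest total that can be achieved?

23800

Meeting every minimum uses 15+5+15+10+15 = 60 $, leaving 170.
Highest return per $ first: R&D 190 > Design 150 > Legal 100 > Data 90 > HR 30.
R&D takes 40 more to reach its cap of 50 → 130 left.
Design takes 25 more to reach its cap of 30 → 105 left.
Legal takes 5 more to reach its cap of 20 → 100 left.
Data takes 50 more to reach its cap of 65 → 50 left.
HR: +50 (room for 55) → 65. Pool exhausted.
Total = 30×65 + 150×30 + 100×20 + 190×50 + 90×65 = 23800.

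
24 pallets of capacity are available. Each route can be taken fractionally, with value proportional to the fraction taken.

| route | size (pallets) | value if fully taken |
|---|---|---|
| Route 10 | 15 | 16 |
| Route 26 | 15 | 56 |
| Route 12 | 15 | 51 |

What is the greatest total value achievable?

Best value per unit of size first: Route 26 56/15≈3.73, Route 12 51/15≈3.4, Route 10 16/15≈1.07.
All 15 pallets of Route 26 fit (value 56) ; 9 remain.
Fill the last 9 pallets with part of Route 12: 9/15 of it earns 30.6.
Total value = 86.6.

86.6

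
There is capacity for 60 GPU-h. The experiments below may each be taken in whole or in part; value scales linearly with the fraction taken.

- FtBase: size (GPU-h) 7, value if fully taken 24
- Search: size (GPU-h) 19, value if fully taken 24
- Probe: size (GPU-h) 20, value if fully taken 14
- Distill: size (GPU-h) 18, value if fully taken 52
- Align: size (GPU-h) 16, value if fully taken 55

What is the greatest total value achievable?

155

Best value per unit of size first: Align 55/16≈3.44, FtBase 24/7≈3.43, Distill 52/18≈2.89, Search 24/19≈1.26, Probe 14/20≈0.7.
Take all of Align (16 GPU-h, value 55) ; 44 GPU-h left.
Take all of FtBase (7 GPU-h, value 24) ; 37 GPU-h left.
Take all of Distill (18 GPU-h, value 52) ; 19 GPU-h left.
All 19 GPU-h of Search fit (value 24) ; 0 remain.
Total value = 155.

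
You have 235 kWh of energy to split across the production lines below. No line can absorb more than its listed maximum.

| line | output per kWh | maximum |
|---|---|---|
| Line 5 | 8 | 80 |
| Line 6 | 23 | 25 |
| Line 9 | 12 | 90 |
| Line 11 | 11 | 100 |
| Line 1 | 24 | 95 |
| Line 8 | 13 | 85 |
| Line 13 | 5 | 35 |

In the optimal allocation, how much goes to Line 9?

30

Highest output per kWh first: Line 1 24 > Line 6 23 > Line 8 13 > Line 9 12 > Line 11 11 > Line 5 8 > Line 13 5.
Line 1: +95 to 95 (cap) ; 140 left.
Line 6 takes 25 to reach its cap of 25 ; 115 left.
Give Line 8 85 to hit its cap of 85 ; 30 left.
Line 9 has room for 90 but only 30 remain, so it gets 30.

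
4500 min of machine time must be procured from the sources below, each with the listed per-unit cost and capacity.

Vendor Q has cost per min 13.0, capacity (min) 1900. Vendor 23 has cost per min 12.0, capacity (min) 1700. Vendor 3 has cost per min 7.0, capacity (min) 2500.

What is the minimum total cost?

41800

Cheapest first:
Take 2500 from Vendor 3 at 7.0 — need 2000 more.
Vendor 23 (12.0): use full 1700 — 300 min to go.
Vendor Q (13.0): take the remaining 300 — done.
Cost = 2500×7.0 + 1700×12.0 + 300×13.0 = 41800.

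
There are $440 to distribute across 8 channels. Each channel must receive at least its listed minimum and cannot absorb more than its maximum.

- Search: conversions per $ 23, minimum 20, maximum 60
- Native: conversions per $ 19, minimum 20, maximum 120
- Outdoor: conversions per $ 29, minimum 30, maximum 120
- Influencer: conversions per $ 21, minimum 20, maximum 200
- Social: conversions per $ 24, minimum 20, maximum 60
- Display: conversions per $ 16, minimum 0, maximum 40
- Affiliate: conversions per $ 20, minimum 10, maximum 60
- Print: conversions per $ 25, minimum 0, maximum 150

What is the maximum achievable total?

11050

Meeting every minimum uses 20+20+30+20+20+0+10+0 = 120 $, leaving 320.
Order the channels by conversions per $: Outdoor 29 > Print 25 > Social 24 > Search 23 > Influencer 21 > Affiliate 20 > Native 19 > Display 16.
Outdoor takes 90 more to reach its cap of 120 → 230 left.
Print: +150 to 150 (cap) → 80 left.
Social: +40 to 60 (cap) → 40 left.
Search takes 40 more to reach its cap of 60 → 0 left.
Total = 23×60 + 19×20 + 29×120 + 21×20 + 24×60 + 20×10 + 25×150 = 11050.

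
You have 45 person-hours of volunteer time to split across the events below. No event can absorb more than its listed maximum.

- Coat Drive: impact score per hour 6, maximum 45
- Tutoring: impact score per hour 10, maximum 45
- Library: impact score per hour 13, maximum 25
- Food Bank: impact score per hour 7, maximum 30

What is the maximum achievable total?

525

Rank by impact score per hour: Library 13 > Tutoring 10 > Food Bank 7 > Coat Drive 6.
Library: +25 to 25 (cap) → 20 left.
Only 20 left; Tutoring takes them to reach 20.
Total = 10×20 + 13×25 = 525.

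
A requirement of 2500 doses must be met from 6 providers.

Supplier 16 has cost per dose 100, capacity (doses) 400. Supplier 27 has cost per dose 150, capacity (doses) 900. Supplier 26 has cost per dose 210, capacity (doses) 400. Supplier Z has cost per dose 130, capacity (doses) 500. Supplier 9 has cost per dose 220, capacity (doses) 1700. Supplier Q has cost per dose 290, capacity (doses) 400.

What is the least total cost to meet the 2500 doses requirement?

390000

Cheapest first:
Take 400 from Supplier 16 at 100 — need 2100 more.
Take 500 from Supplier Z at 130 — need 1600 more.
Supplier 27 at 150: take all 900 doses — 700 still needed.
Take 400 from Supplier 26 at 210 — need 300 more.
Supplier 9 (220): take the remaining 300 — done.
Supplier Q: unused.
Cost = 400×100 + 500×130 + 900×150 + 400×210 + 300×220 = 390000.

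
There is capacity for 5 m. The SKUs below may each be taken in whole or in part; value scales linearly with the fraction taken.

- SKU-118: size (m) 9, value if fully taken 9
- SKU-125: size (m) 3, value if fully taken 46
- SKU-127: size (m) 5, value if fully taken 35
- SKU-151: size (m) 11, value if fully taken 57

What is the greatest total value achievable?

60

Sort by value density: SKU-125 46/3≈15.3, SKU-127 35/5≈7, SKU-151 57/11≈5.18, SKU-118 9/9≈1.
All 3 m of SKU-125 fit (value 46) — 2 remain.
2 m left: a 2/5 share of SKU-127 gives 35×2/5 = 14.
Total value = 60.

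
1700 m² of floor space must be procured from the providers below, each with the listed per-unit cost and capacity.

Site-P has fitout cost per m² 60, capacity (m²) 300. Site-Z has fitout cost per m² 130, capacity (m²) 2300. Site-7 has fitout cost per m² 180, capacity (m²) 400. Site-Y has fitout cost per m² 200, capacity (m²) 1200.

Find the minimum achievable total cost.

200000

Fill from the cheapest provider first.
Take 300 from Site-P at 60 → need 1400 more.
Site-Z at 130: take 1400 of its 2300 → requirement met.
Site-7, Site-Y: unused.
Cost = 300×60 + 1400×130 = 200000.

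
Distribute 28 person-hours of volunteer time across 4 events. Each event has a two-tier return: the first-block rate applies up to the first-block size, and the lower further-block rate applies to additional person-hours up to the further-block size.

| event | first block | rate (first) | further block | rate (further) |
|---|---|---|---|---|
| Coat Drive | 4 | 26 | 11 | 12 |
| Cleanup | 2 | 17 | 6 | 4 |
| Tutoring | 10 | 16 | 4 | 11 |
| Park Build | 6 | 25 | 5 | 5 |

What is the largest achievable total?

Rank every tier by rate: Coat Drive/first 26 > Park Build/first 25 > Cleanup/first 17 > Tutoring/first 16 > Coat Drive/second 12 > Tutoring/second 11 > Park Build/second 5 > Cleanup/second 4.
Coat Drive/first (26): +4 ; 24 left.
Park Build first at 25: fill all 6 ; 18 left.
Cleanup/first (17): +2 ; 16 left.
Tutoring first at 16: fill all 10 ; 6 left.
Coat Drive second at 12: only 6 left, fill 6.
Total = 26×4 + 25×6 + 17×2 + 16×10 + 12×6 = 520.

520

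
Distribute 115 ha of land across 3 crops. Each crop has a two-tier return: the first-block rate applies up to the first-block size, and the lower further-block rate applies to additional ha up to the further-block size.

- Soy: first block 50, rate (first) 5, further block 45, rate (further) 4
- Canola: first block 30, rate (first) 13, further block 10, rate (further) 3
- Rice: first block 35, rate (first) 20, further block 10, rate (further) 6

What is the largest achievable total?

Rank every tier by rate: Rice/tier1 20 > Canola/tier1 13 > Rice/tier2 6 > Soy/tier1 5 > Soy/tier2 4 > Canola/tier2 3.
Fill Rice tier1 block (35 at 20) ; 80 left.
Fill Canola tier1 block (30 at 13) ; 50 left.
Rice tier2 at 6: fill all 10 ; 40 left.
Soy/tier1: +40 of 50 at 5; pool empty.
Total = 20×35 + 13×30 + 6×10 + 5×40 = 1350.

1350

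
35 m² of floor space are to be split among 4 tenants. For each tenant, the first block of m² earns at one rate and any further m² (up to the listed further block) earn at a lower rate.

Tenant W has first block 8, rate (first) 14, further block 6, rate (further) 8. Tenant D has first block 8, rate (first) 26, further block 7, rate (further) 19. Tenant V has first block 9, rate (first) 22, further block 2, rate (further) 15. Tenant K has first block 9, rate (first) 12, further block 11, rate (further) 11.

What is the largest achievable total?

Rank every tier by rate: Tenant D/tier1 26 > Tenant V/tier1 22 > Tenant D/tier2 19 > Tenant V/tier2 15 > Tenant W/tier1 14 > Tenant K/tier1 12 > Tenant K/tier2 11 > Tenant W/tier2 8.
Fill Tenant D tier1 block (8 at 26) — 27 left.
Tenant V/tier1 (22): +9 — 18 left.
Fill Tenant D tier2 block (7 at 19) — 11 left.
Tenant V/tier2 (15): +2 — 9 left.
Tenant W tier1 at 14: fill all 8 — 1 left.
1 remain; put them into Tenant K tier1 at 12.
Total = 26×8 + 22×9 + 19×7 + 15×2 + 14×8 + 12×1 = 693.

693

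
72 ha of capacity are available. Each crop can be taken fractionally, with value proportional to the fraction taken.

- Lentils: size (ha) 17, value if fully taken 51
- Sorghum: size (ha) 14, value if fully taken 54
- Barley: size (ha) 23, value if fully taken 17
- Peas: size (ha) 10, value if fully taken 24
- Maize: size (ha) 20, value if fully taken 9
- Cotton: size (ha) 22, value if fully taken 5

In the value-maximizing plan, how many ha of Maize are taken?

Rank by value-to-size ratio: Sorghum 54/14≈3.86, Lentils 51/17≈3, Peas 24/10≈2.4, Barley 17/23≈0.739, Maize 9/20≈0.45, Cotton 5/22≈0.227.
All 14 ha of Sorghum fit (value 54) ; 58 remain.
All 17 ha of Lentils fit (value 51) ; 41 remain.
Peas: take in full, 10 ha for value 24 ; 31 left.
Barley: take in full, 23 ha for value 17 ; 8 left.
Only 8 ha remain; take 8/20 of Maize for value 9×8/20 = 3.6.

8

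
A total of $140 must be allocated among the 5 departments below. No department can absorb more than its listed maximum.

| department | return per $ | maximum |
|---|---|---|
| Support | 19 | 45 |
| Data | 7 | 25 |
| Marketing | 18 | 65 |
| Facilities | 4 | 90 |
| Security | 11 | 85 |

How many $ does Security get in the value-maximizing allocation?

30

Order the departments by return per $: Support 19 > Marketing 18 > Security 11 > Data 7 > Facilities 4.
Support: +45 to 45 (cap) → 95 left.
Give Marketing 65 to hit its cap of 65 → 30 left.
Only 30 left; Security takes them to reach 30.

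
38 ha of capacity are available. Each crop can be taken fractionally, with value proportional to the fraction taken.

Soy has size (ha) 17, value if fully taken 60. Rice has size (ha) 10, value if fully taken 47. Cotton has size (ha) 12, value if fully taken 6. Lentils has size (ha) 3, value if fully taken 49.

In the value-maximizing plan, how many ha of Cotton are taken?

Sort by value density: Lentils 49/3≈16.3, Rice 47/10≈4.7, Soy 60/17≈3.53, Cotton 6/12≈0.5.
Lentils: take in full, 3 ha for value 49 ; 35 left.
Take all of Rice (10 ha, value 47) ; 25 ha left.
Take all of Soy (17 ha, value 60) ; 8 ha left.
Only 8 ha remain; take 8/12 of Cotton for value 6×8/12 = 4.

8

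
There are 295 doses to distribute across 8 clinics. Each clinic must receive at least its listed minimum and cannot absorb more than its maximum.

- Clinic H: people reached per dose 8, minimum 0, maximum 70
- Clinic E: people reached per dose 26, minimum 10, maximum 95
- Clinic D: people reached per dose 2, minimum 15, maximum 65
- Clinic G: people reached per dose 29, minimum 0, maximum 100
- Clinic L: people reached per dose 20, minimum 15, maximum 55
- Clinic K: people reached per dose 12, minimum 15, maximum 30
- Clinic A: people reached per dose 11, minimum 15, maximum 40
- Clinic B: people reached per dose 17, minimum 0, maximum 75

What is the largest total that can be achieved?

Meeting every minimum uses 0+10+15+0+15+15+15+0 = 70 doses, leaving 225.
Order the clinics by people reached per dose: Clinic G 29 > Clinic E 26 > Clinic L 20 > Clinic B 17 > Clinic K 12 > Clinic A 11 > Clinic H 8 > Clinic D 2.
Clinic G takes 100 more to reach its cap of 100 → 125 left.
Clinic E takes 85 more to reach its cap of 95 → 40 left.
Clinic L: +40 to 55 (cap) → 0 left.
Total = 26×95 + 2×15 + 29×100 + 20×55 + 12×15 + 11×15 = 6845.

6845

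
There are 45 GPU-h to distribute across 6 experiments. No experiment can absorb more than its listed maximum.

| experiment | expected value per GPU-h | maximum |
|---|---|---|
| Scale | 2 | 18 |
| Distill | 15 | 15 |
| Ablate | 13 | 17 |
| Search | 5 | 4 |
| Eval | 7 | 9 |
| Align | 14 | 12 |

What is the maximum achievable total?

Rank by expected value per GPU-h: Distill 15 > Align 14 > Ablate 13 > Eval 7 > Search 5 > Scale 2.
Give Distill 15 to hit its cap of 15 → 30 left.
Align: +12 to 12 (cap) → 18 left.
Ablate: +17 to 17 (cap) → 1 left.
Eval has room for 9 but only 1 remain, so it gets 1.
Total = 15×15 + 13×17 + 7×1 + 14×12 = 621.

621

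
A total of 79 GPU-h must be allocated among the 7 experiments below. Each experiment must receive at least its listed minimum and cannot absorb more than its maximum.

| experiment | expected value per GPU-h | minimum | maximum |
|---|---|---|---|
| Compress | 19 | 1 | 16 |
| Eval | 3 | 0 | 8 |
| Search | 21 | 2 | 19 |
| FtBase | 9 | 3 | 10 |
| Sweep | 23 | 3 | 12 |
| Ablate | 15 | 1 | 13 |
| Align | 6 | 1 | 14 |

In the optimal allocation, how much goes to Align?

Meeting every minimum uses 1+0+2+3+3+1+1 = 11 GPU-h, leaving 68.
Highest expected value per GPU-h first: Sweep 23 > Search 21 > Compress 19 > Ablate 15 > FtBase 9 > Align 6 > Eval 3.
Sweep takes 9 more to reach its cap of 12 → 59 left.
Search takes 17 more to reach its cap of 19 → 42 left.
Compress takes 15 more to reach its cap of 16 → 27 left.
Ablate: +12 to 13 (cap) → 15 left.
FtBase: +7 to 10 (cap) → 8 left.
Align has room for 13 more but only 8 remain, so it gets 9.

9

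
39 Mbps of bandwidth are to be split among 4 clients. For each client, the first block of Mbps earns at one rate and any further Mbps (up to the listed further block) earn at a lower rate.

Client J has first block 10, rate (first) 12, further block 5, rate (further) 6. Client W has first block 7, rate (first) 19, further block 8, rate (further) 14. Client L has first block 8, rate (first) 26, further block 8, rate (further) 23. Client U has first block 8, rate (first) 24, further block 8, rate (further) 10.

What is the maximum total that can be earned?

829

Rank every tier by rate: Client L/tier1 26 > Client U/tier1 24 > Client L/tier2 23 > Client W/tier1 19 > Client W/tier2 14 > Client J/tier1 12 > Client U/tier2 10 > Client J/tier2 6.
Client L/tier1 (26): +8 → 31 left.
Client U tier1 at 24: fill all 8 → 23 left.
Client L tier2 at 23: fill all 8 → 15 left.
Client W/tier1 (19): +7 → 8 left.
Fill Client W tier2 block (8 at 14) → 0 left.
Total = 26×8 + 24×8 + 23×8 + 19×7 + 14×8 = 829.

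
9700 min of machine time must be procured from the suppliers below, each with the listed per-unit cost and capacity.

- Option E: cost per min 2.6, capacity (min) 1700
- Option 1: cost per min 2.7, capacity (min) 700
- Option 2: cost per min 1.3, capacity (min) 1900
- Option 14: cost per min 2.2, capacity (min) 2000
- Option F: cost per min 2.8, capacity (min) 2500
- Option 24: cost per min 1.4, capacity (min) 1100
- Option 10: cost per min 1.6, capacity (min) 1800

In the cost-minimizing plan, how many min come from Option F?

Fill from the cheapest supplier first.
Take 1900 from Option 2 at 1.3 ; need 7800 more.
Take 1100 from Option 24 at 1.4 ; need 6700 more.
Option 10 at 1.6: take all 1800 min ; 4900 still needed.
Option 14 (2.2): use full 2000 ; 2900 min to go.
Option E at 2.6: take all 1700 min ; 1200 still needed.
Take 700 from Option 1 at 2.7 ; need 500 more.
Option F (2.8): take the remaining 500 ; done.

500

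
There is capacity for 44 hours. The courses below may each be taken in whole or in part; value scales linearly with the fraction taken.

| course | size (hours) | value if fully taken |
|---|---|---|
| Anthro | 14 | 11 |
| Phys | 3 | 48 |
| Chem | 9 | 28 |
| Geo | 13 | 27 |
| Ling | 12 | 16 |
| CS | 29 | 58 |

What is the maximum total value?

141

Best value per unit of size first: Phys 48/3≈16, Chem 28/9≈3.11, Geo 27/13≈2.08, CS 58/29≈2, Ling 16/12≈1.33, Anthro 11/14≈0.786.
Phys: take in full, 3 hours for value 48 → 41 left.
All 9 hours of Chem fit (value 28) → 32 remain.
Geo: take in full, 13 hours for value 27 → 19 left.
19 hours left: a 19/29 share of CS gives 58×19/29 = 38.
Total value = 141.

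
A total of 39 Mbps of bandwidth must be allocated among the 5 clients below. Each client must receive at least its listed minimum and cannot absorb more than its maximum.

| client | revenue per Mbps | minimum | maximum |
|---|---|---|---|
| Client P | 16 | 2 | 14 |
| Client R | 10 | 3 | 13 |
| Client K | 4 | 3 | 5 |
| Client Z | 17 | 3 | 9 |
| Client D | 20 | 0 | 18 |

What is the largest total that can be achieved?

Meeting every minimum uses 2+3+3+3+0 = 11 Mbps, leaving 28.
Order the clients by revenue per Mbps: Client D 20 > Client Z 17 > Client P 16 > Client R 10 > Client K 4.
Client D: +18 to 18 (cap) → 10 left.
Client Z takes 6 more to reach its cap of 9 → 4 left.
Only 4 left; Client P takes them to reach 6.
Total = 16×6 + 10×3 + 4×3 + 17×9 + 20×18 = 651.

651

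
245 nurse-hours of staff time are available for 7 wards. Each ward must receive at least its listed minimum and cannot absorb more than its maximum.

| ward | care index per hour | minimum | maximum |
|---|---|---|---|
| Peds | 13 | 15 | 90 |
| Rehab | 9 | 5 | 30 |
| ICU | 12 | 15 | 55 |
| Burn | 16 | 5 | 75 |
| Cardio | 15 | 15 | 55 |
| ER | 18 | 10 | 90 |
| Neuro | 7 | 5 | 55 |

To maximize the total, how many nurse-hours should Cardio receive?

40

Meeting every minimum uses 15+5+15+5+15+10+5 = 70 nurse-hours, leaving 175.
Rank by care index per hour: ER 18 > Burn 16 > Cardio 15 > Peds 13 > ICU 12 > Rehab 9 > Neuro 7.
Give ER 80 more to hit its cap of 90 → 95 left.
Burn: +70 to 75 (cap) → 25 left.
Cardio: +25 (room for 40) → 40. Pool exhausted.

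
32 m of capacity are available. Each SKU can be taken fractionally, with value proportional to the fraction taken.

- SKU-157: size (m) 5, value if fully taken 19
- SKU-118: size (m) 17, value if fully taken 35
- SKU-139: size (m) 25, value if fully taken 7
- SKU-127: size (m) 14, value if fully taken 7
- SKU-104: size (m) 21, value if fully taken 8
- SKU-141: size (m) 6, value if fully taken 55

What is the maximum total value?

Best value per unit of size first: SKU-141 55/6≈9.17, SKU-157 19/5≈3.8, SKU-118 35/17≈2.06, SKU-127 7/14≈0.5, SKU-104 8/21≈0.381, SKU-139 7/25≈0.28.
All 6 m of SKU-141 fit (value 55) ; 26 remain.
Take all of SKU-157 (5 m, value 19) ; 21 m left.
SKU-118: take in full, 17 m for value 35 ; 4 left.
Fill the last 4 m with part of SKU-127: 4/14 of it earns 2.
Total value = 111.

111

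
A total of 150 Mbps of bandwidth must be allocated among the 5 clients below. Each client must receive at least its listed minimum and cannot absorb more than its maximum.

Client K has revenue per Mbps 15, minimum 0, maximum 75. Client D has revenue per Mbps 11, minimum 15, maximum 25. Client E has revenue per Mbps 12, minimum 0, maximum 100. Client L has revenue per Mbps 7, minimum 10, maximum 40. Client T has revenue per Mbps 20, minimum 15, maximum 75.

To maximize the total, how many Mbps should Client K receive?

50

Meeting every minimum uses 0+15+0+10+15 = 40 Mbps, leaving 110.
Order the clients by revenue per Mbps: Client T 20 > Client K 15 > Client E 12 > Client D 11 > Client L 7.
Client T takes 60 more to reach its cap of 75 ; 50 left.
Client K: +50 (room for 75) → 50. Pool exhausted.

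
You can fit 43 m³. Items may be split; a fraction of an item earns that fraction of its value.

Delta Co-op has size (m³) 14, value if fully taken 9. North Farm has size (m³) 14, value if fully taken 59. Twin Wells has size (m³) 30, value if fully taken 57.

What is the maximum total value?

114.1

Sort by value density: North Farm 59/14≈4.21, Twin Wells 57/30≈1.9, Delta Co-op 9/14≈0.643.
All 14 m³ of North Farm fit (value 59) ; 29 remain.
29 m³ left: a 29/30 share of Twin Wells gives 57×29/30 = 55.1.
Total value = 114.1.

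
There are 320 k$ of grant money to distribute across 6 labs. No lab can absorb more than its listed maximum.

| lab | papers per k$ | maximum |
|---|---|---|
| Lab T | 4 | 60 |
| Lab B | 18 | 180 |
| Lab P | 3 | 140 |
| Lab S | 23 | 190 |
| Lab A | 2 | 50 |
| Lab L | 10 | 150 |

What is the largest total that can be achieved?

6710

Order the labs by papers per k$: Lab S 23 > Lab B 18 > Lab L 10 > Lab T 4 > Lab P 3 > Lab A 2.
Lab S takes 190 to reach its cap of 190 → 130 left.
Lab B has room for 180 but only 130 remain, so it gets 130.
Total = 18×130 + 23×190 = 6710.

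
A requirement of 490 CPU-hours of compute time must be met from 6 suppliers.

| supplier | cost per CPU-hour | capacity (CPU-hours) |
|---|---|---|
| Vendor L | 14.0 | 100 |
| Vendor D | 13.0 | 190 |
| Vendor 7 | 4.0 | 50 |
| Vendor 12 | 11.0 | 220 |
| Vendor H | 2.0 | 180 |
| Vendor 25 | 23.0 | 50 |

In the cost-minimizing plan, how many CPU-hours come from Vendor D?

40

Use suppliers in increasing cost order.
Take 180 from Vendor H at 2.0 — need 310 more.
Take 50 from Vendor 7 at 4.0 — need 260 more.
Vendor 12 at 11.0: take all 220 CPU-hours — 40 still needed.
Take 40 from Vendor D at 13.0 to finish.
Vendor L, Vendor 25: unused.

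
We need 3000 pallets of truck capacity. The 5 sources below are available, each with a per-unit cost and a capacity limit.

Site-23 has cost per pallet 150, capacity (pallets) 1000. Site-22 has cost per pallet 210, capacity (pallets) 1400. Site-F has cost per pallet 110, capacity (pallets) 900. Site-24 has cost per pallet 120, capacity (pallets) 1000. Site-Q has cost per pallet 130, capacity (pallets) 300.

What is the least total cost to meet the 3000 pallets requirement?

378000

Cheapest first:
Site-F at 110: take all 900 pallets → 2100 still needed.
Site-24 at 120: take all 1000 pallets → 1100 still needed.
Take 300 from Site-Q at 130 → need 800 more.
Site-23 (150): take the remaining 800 → done.
Site-22: unused.
Cost = 900×110 + 1000×120 + 300×130 + 800×150 = 378000.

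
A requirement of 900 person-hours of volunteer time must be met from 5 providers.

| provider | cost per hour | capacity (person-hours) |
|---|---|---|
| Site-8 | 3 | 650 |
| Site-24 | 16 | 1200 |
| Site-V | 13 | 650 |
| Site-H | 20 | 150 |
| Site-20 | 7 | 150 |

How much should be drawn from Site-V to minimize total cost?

Fill from the cheapest provider first.
Site-8 (3): use full 650 — 250 person-hours to go.
Site-20 (7): use full 150 — 100 person-hours to go.
Site-V at 13: take 100 of its 650 — requirement met.
Site-24, Site-H: unused.

100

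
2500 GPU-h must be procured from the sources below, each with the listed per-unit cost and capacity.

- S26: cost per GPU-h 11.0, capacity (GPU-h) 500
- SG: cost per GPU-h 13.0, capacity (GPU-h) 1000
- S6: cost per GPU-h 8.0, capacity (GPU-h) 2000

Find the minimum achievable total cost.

21500

Use sources in increasing cost order.
S6 at 8.0: take all 2000 GPU-h — 500 still needed.
S26 (11.0): use full 500 — 0 GPU-h to go.
SG: unused.
Cost = 2000×8.0 + 500×11.0 = 21500.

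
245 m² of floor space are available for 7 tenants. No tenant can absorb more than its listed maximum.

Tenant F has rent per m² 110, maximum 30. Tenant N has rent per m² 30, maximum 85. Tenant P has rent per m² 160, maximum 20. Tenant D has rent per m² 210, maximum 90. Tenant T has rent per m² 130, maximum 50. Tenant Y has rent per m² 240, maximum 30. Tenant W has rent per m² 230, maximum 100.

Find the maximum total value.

52950

Highest rent per m² first: Tenant Y 240 > Tenant W 230 > Tenant D 210 > Tenant P 160 > Tenant T 130 > Tenant F 110 > Tenant N 30.
Tenant Y: +30 to 30 (cap) → 215 left.
Give Tenant W 100 to hit its cap of 100 → 115 left.
Tenant D: +90 to 90 (cap) → 25 left.
Tenant P takes 20 to reach its cap of 20 → 5 left.
Tenant T has room for 50 but only 5 remain, so it gets 5.
Total = 160×20 + 210×90 + 130×5 + 240×30 + 230×100 = 52950.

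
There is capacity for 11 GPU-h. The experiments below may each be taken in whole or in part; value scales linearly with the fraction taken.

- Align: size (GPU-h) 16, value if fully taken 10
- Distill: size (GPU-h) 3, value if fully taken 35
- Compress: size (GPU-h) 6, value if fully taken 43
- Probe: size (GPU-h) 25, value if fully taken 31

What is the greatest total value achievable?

80.48

Sort by value density: Distill 35/3≈11.7, Compress 43/6≈7.17, Probe 31/25≈1.24, Align 10/16≈0.625.
Take all of Distill (3 GPU-h, value 35) → 8 GPU-h left.
Take all of Compress (6 GPU-h, value 43) → 2 GPU-h left.
Fill the last 2 GPU-h with part of Probe: 2/25 of it earns 2.48.
Total value = 80.48.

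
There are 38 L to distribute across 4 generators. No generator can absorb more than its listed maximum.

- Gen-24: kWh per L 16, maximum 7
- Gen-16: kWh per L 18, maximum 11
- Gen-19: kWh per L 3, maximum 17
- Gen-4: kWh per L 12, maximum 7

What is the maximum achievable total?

433

Highest kWh per L first: Gen-16 18 > Gen-24 16 > Gen-4 12 > Gen-19 3.
Gen-16 takes 11 to reach its cap of 11 ; 27 left.
Give Gen-24 7 to hit its cap of 7 ; 20 left.
Gen-4: +7 to 7 (cap) ; 13 left.
Gen-19 has room for 17 but only 13 remain, so it gets 13.
Total = 16×7 + 18×11 + 3×13 + 12×7 = 433.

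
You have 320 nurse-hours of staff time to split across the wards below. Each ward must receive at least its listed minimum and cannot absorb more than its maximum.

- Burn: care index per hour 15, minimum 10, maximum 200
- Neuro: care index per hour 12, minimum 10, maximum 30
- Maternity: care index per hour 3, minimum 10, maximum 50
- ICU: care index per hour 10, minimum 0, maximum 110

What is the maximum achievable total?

Meeting every minimum uses 10+10+10+0 = 30 nurse-hours, leaving 290.
Highest care index per hour first: Burn 15 > Neuro 12 > ICU 10 > Maternity 3.
Burn: +190 to 200 (cap) → 100 left.
Neuro takes 20 more to reach its cap of 30 → 80 left.
Only 80 left; ICU takes them to reach 80.
Total = 15×200 + 12×30 + 3×10 + 10×80 = 4190.

4190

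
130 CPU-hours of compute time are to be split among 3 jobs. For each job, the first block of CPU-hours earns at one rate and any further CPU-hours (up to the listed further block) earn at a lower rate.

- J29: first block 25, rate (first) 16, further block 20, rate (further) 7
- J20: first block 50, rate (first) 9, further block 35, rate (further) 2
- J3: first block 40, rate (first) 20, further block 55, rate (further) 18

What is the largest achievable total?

2280

Order all 6 blocks by rate: J3/T1 20 > J3/T2 18 > J29/T1 16 > J20/T1 9 > J29/T2 7 > J20/T2 2.
J3 T1 at 20: fill all 40 → 90 left.
J3 T2 at 18: fill all 55 → 35 left.
J29/T1 (16): +25 → 10 left.
J20 T1 at 9: only 10 left, fill 10.
Total = 20×40 + 18×55 + 16×25 + 9×10 = 2280.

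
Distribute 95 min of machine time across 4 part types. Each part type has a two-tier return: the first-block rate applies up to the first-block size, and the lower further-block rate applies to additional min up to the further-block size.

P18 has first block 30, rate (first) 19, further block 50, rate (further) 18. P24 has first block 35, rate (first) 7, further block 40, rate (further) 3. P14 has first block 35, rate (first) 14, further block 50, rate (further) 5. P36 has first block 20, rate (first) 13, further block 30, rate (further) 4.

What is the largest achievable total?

Rank every tier by rate: P18/first 19 > P18/second 18 > P14/first 14 > P36/first 13 > P24/first 7 > P14/second 5 > P36/second 4 > P24/second 3.
P18 first at 19: fill all 30 — 65 left.
P18 second at 18: fill all 50 — 15 left.
P14/first: +15 of 35 at 14; pool empty.
Total = 19×30 + 18×50 + 14×15 = 1680.

1680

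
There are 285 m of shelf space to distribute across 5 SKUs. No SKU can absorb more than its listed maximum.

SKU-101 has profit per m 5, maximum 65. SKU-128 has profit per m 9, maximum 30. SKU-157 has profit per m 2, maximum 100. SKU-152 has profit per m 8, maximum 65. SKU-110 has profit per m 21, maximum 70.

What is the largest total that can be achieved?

Order the SKUs by profit per m: SKU-110 21 > SKU-128 9 > SKU-152 8 > SKU-101 5 > SKU-157 2.
SKU-110 takes 70 to reach its cap of 70 → 215 left.
SKU-128 takes 30 to reach its cap of 30 → 185 left.
SKU-152: +65 to 65 (cap) → 120 left.
SKU-101 takes 65 to reach its cap of 65 → 55 left.
Only 55 left; SKU-157 takes them to reach 55.
Total = 5×65 + 9×30 + 2×55 + 8×65 + 21×70 = 2695.

2695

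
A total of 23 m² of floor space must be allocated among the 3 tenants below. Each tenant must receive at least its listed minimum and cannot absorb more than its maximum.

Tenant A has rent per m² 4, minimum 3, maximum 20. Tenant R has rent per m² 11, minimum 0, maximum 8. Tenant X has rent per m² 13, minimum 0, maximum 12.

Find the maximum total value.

Meeting every minimum uses 3+0+0 = 3 m², leaving 20.
Highest rent per m² first: Tenant X 13 > Tenant R 11 > Tenant A 4.
Tenant X takes 12 more to reach its cap of 12 → 8 left.
Tenant R: +8 to 8 (cap) → 0 left.
Total = 4×3 + 11×8 + 13×12 = 256.

256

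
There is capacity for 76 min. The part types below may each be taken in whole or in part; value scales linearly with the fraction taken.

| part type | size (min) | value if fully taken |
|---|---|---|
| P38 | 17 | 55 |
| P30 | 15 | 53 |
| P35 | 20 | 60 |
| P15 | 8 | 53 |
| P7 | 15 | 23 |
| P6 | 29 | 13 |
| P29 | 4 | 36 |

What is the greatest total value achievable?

Rank by value-to-size ratio: P29 36/4≈9, P15 53/8≈6.62, P30 53/15≈3.53, P38 55/17≈3.24, P35 60/20≈3, P7 23/15≈1.53, P6 13/29≈0.448.
All 4 min of P29 fit (value 36) — 72 remain.
All 8 min of P15 fit (value 53) — 64 remain.
All 15 min of P30 fit (value 53) — 49 remain.
Take all of P38 (17 min, value 55) — 32 min left.
All 20 min of P35 fit (value 60) — 12 remain.
12 min left: a 12/15 share of P7 gives 23×12/15 = 18.4.
Total value = 275.4.

275.4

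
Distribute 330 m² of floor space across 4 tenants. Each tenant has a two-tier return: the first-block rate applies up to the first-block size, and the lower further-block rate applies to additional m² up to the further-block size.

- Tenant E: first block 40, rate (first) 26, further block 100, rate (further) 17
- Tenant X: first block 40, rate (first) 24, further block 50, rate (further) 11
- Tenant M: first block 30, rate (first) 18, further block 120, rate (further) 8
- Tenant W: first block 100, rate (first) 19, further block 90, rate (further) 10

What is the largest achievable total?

6360

Rank every tier by rate: Tenant E/first 26 > Tenant X/first 24 > Tenant W/first 19 > Tenant M/first 18 > Tenant E/second 17 > Tenant X/second 11 > Tenant W/second 10 > Tenant M/second 8.
Tenant E first at 26: fill all 40 — 290 left.
Tenant X/first (24): +40 — 250 left.
Tenant W first at 19: fill all 100 — 150 left.
Tenant M/first (18): +30 — 120 left.
Fill Tenant E second block (100 at 17) — 20 left.
20 remain; put them into Tenant X second at 11.
Total = 26×40 + 24×40 + 19×100 + 18×30 + 17×100 + 11×20 = 6360.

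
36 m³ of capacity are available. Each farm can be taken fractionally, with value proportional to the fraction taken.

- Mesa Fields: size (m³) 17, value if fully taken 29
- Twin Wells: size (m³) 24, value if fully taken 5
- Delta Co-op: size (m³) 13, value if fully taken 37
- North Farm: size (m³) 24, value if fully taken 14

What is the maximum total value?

Sort by value density: Delta Co-op 37/13≈2.85, Mesa Fields 29/17≈1.71, North Farm 14/24≈0.583, Twin Wells 5/24≈0.208.
Take all of Delta Co-op (13 m³, value 37) → 23 m³ left.
Mesa Fields: take in full, 17 m³ for value 29 → 6 left.
Only 6 m³ remain; take 6/24 of North Farm for value 14×6/24 = 3.5.
Total value = 69.5.

69.5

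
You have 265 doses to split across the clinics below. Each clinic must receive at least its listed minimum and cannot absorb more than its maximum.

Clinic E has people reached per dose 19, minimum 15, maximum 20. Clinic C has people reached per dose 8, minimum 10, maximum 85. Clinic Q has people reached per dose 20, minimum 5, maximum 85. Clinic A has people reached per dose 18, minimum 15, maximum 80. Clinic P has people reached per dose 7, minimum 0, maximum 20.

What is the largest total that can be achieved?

4160

Meeting every minimum uses 15+10+5+15+0 = 45 doses, leaving 220.
Highest people reached per dose first: Clinic Q 20 > Clinic E 19 > Clinic A 18 > Clinic C 8 > Clinic P 7.
Give Clinic Q 80 more to hit its cap of 85 → 140 left.
Clinic E: +5 to 20 (cap) → 135 left.
Clinic A: +65 to 80 (cap) → 70 left.
Clinic C has room for 75 more but only 70 remain, so it gets 80.
Total = 19×20 + 8×80 + 20×85 + 18×80 = 4160.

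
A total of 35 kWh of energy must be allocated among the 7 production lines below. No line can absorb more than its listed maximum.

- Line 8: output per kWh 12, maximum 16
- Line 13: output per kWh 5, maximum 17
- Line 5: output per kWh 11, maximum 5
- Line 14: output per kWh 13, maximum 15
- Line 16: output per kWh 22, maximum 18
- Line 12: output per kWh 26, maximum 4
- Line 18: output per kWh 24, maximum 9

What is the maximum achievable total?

Order the production lines by output per kWh: Line 12 26 > Line 18 24 > Line 16 22 > Line 14 13 > Line 8 12 > Line 5 11 > Line 13 5.
Give Line 12 4 to hit its cap of 4 → 31 left.
Line 18 takes 9 to reach its cap of 9 → 22 left.
Line 16 takes 18 to reach its cap of 18 → 4 left.
Line 14 has room for 15 but only 4 remain, so it gets 4.
Total = 13×4 + 22×18 + 26×4 + 24×9 = 768.

768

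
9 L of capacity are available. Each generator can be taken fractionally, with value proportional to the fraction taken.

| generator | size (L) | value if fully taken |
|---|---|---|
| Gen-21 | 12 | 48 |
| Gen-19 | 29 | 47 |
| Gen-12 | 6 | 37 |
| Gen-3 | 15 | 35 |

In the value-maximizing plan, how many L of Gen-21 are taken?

Sort by value density: Gen-12 37/6≈6.17, Gen-21 48/12≈4, Gen-3 35/15≈2.33, Gen-19 47/29≈1.62.
All 6 L of Gen-12 fit (value 37) → 3 remain.
3 L left: a 3/12 share of Gen-21 gives 48×3/12 = 12.

3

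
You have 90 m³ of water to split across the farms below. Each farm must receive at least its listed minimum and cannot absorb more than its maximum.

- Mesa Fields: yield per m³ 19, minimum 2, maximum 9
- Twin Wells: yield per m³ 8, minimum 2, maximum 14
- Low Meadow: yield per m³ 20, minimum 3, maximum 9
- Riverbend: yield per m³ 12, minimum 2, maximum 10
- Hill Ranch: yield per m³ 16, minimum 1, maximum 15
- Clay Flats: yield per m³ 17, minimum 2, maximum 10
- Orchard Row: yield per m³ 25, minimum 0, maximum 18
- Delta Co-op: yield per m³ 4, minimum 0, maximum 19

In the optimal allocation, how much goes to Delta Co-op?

Meeting every minimum uses 2+2+3+2+1+2+0+0 = 12 m³, leaving 78.
Rank by yield per m³: Orchard Row 25 > Low Meadow 20 > Mesa Fields 19 > Clay Flats 17 > Hill Ranch 16 > Riverbend 12 > Twin Wells 8 > Delta Co-op 4.
Orchard Row takes 18 more to reach its cap of 18 — 60 left.
Low Meadow takes 6 more to reach its cap of 9 — 54 left.
Mesa Fields takes 7 more to reach its cap of 9 — 47 left.
Clay Flats takes 8 more to reach its cap of 10 — 39 left.
Hill Ranch: +14 to 15 (cap) — 25 left.
Riverbend takes 8 more to reach its cap of 10 — 17 left.
Twin Wells takes 12 more to reach its cap of 14 — 5 left.
Delta Co-op: +5 (room for 19) → 5. Pool exhausted.

5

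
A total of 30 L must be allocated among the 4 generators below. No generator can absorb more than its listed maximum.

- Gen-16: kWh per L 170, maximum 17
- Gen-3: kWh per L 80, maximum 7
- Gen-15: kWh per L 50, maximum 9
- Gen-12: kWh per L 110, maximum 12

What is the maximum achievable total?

4290

Rank by kWh per L: Gen-16 170 > Gen-12 110 > Gen-3 80 > Gen-15 50.
Gen-16: +17 to 17 (cap) ; 13 left.
Gen-12: +12 to 12 (cap) ; 1 left.
Gen-3 has room for 7 but only 1 remain, so it gets 1.
Total = 170×17 + 80×1 + 110×12 = 4290.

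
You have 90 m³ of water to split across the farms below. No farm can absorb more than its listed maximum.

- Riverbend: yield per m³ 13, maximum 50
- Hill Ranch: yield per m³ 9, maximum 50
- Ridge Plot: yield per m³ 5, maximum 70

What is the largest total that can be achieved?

Highest yield per m³ first: Riverbend 13 > Hill Ranch 9 > Ridge Plot 5.
Give Riverbend 50 to hit its cap of 50 ; 40 left.
Hill Ranch has room for 50 but only 40 remain, so it gets 40.
Total = 13×50 + 9×40 = 1010.

1010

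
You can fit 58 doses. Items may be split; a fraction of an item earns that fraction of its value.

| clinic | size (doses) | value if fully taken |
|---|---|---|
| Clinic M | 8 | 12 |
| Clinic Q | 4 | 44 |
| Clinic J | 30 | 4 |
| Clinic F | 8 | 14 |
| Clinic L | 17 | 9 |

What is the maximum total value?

Sort by value density: Clinic Q 44/4≈11, Clinic F 14/8≈1.75, Clinic M 12/8≈1.5, Clinic L 9/17≈0.529, Clinic J 4/30≈0.133.
All 4 doses of Clinic Q fit (value 44) — 54 remain.
All 8 doses of Clinic F fit (value 14) — 46 remain.
Take all of Clinic M (8 doses, value 12) — 38 doses left.
Clinic L: take in full, 17 doses for value 9 — 21 left.
Fill the last 21 doses with part of Clinic J: 21/30 of it earns 2.8.
Total value = 81.8.

81.8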